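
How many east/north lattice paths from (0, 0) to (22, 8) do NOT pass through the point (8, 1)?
Number of paths = 4806405

Total paths from (0, 0) to (22, 8): C(30, 22) = 5852925. Paths through (8, 1): (paths (0, 0) → (8, 1)) × (paths (8, 1) → (22, 8)) = C(9, 8) · C(21, 14) = 9 · 116280 = 1046520. Avoidance count = 5852925 − 1046520 = 4806405.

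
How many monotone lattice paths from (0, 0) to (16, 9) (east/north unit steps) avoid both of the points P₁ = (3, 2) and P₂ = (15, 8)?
Number of paths = 658427

Inclusion–exclusion. Total paths: C(25, 16) = 2042975. Through P₁: C(5, 3)·C(20, 13) = 775200. Through P₂: C(23, 15)·C(2, 1) = 980628. Since P₁ is strictly southwest of P₂, a monotone path through both must visit P₁ then P₂; paths through both = C(5, 3)·C(18, 12)·C(2, 1) = 371280. Avoid both = 2042975 − 775200 − 980628 + 371280 = 658427.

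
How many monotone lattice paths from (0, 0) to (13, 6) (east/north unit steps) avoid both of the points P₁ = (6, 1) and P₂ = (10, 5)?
Number of paths = 11536

Inclusion–exclusion. Total paths: C(19, 13) = 27132. Through P₁: C(7, 6)·C(12, 7) = 5544. Through P₂: C(15, 10)·C(4, 3) = 12012. Since P₁ is strictly southwest of P₂, a monotone path through both must visit P₁ then P₂; paths through both = C(7, 6)·C(8, 4)·C(4, 3) = 1960. Avoid both = 27132 − 5544 − 12012 + 1960 = 11536.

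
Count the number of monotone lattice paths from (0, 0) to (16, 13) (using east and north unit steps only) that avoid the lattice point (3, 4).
Number of paths = 50454215

Total paths from (0, 0) to (16, 13): C(29, 16) = 67863915. Paths through (3, 4): (paths (0, 0) → (3, 4)) × (paths (3, 4) → (16, 13)) = C(7, 3) · C(22, 13) = 35 · 497420 = 17409700. Avoidance count = 67863915 − 17409700 = 50454215.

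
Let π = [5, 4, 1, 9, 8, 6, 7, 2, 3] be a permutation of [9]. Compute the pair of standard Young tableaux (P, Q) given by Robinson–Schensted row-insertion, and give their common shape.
P = [1, 2, 3] / [4, 6, 7] / [5, 8] / [9];  Q = [1, 4, 7] / [2, 5, 9] / [3, 6] / [8];  common shape = (3, 3, 2, 1)

Row-insert the values π_1, π_2, … into P one at a time, bumping the leftmost entry strictly greater than the inserted value down to the next row. The recording tableau Q records, in position (i, j), the step at which that cell was added to P.
  Insert 5 (step 1): P = [5];  Q = [1]
  Insert 4 (step 2): P = [4] / [5];  Q = [1] / [2]
  Insert 1 (step 3): P = [1] / [4] / [5];  Q = [1] / [2] / [3]
  Insert 9 (step 4): P = [1, 9] / [4] / [5];  Q = [1, 4] / [2] / [3]
  Insert 8 (step 5): P = [1, 8] / [4, 9] / [5];  Q = [1, 4] / [2, 5] / [3]
  Insert 6 (step 6): P = [1, 6] / [4, 8] / [5, 9];  Q = [1, 4] / [2, 5] / [3, 6]
  Insert 7 (step 7): P = [1, 6, 7] / [4, 8] / [5, 9];  Q = [1, 4, 7] / [2, 5] / [3, 6]
  Insert 2 (step 8): P = [1, 2, 7] / [4, 6] / [5, 8] / [9];  Q = [1, 4, 7] / [2, 5] / [3, 6] / [8]
  Insert 3 (step 9): P = [1, 2, 3] / [4, 6, 7] / [5, 8] / [9];  Q = [1, 4, 7] / [2, 5, 9] / [3, 6] / [8]
Final shape: (3, 3, 2, 1).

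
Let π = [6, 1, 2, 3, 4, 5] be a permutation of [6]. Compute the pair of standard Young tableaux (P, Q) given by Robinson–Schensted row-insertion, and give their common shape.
P = [1, 2, 3, 4, 5] / [6];  Q = [1, 3, 4, 5, 6] / [2];  common shape = (5, 1)

Row-insert the values π_1, π_2, … into P one at a time, bumping the leftmost entry strictly greater than the inserted value down to the next row. The recording tableau Q records, in position (i, j), the step at which that cell was added to P.
  Insert 6 (step 1): P = [6];  Q = [1]
  Insert 1 (step 2): P = [1] / [6];  Q = [1] / [2]
  Insert 2 (step 3): P = [1, 2] / [6];  Q = [1, 3] / [2]
  Insert 3 (step 4): P = [1, 2, 3] / [6];  Q = [1, 3, 4] / [2]
  Insert 4 (step 5): P = [1, 2, 3, 4] / [6];  Q = [1, 3, 4, 5] / [2]
  Insert 5 (step 6): P = [1, 2, 3, 4, 5] / [6];  Q = [1, 3, 4, 5, 6] / [2]
Final shape: (5, 1).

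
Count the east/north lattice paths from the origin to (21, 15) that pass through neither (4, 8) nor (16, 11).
Number of paths = 3782184660

Inclusion–exclusion. Total paths: C(36, 21) = 5567902560. Through P₁: C(12, 4)·C(24, 17) = 171321480. Through P₂: C(27, 16)·C(9, 5) = 1642774770. Since P₁ is strictly southwest of P₂, a monotone path through both must visit P₁ then P₂; paths through both = C(12, 4)·C(15, 12)·C(9, 5) = 28378350. Avoid both = 5567902560 − 171321480 − 1642774770 + 28378350 = 3782184660.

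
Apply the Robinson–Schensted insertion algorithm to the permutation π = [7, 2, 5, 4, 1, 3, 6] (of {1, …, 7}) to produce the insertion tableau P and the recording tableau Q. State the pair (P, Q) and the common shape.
P = [1, 3, 6] / [2, 4] / [5] / [7];  Q = [1, 3, 7] / [2, 6] / [4] / [5];  common shape = (3, 2, 1, 1)

Row-insert the values π_1, π_2, … into P one at a time, bumping the leftmost entry strictly greater than the inserted value down to the next row. The recording tableau Q records, in position (i, j), the step at which that cell was added to P.
  Insert 7 (step 1): P = [7];  Q = [1]
  Insert 2 (step 2): P = [2] / [7];  Q = [1] / [2]
  Insert 5 (step 3): P = [2, 5] / [7];  Q = [1, 3] / [2]
  Insert 4 (step 4): P = [2, 4] / [5] / [7];  Q = [1, 3] / [2] / [4]
  Insert 1 (step 5): P = [1, 4] / [2] / [5] / [7];  Q = [1, 3] / [2] / [4] / [5]
  Insert 3 (step 6): P = [1, 3] / [2, 4] / [5] / [7];  Q = [1, 3] / [2, 6] / [4] / [5]
  Insert 6 (step 7): P = [1, 3, 6] / [2, 4] / [5] / [7];  Q = [1, 3, 7] / [2, 6] / [4] / [5]
Final shape: (3, 2, 1, 1).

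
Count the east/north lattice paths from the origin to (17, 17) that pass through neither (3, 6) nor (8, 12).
Number of paths = 1784686296

Inclusion–exclusion. Total paths: C(34, 17) = 2333606220. Through P₁: C(9, 3)·C(25, 14) = 374421600. Through P₂: C(20, 8)·C(14, 9) = 252191940. Since P₁ is strictly southwest of P₂, a monotone path through both must visit P₁ then P₂; paths through both = C(9, 3)·C(11, 5)·C(14, 9) = 77693616. Avoid both = 2333606220 − 374421600 − 252191940 + 77693616 = 1784686296.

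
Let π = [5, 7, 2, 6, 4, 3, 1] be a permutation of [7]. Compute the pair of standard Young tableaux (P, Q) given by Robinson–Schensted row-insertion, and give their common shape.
P = [1, 3] / [2, 6] / [4] / [5] / [7];  Q = [1, 2] / [3, 4] / [5] / [6] / [7];  common shape = (2, 2, 1, 1, 1)

Row-insert the values π_1, π_2, … into P one at a time, bumping the leftmost entry strictly greater than the inserted value down to the next row. The recording tableau Q records, in position (i, j), the step at which that cell was added to P.
  Insert 5 (step 1): P = [5];  Q = [1]
  Insert 7 (step 2): P = [5, 7];  Q = [1, 2]
  Insert 2 (step 3): P = [2, 7] / [5];  Q = [1, 2] / [3]
  Insert 6 (step 4): P = [2, 6] / [5, 7];  Q = [1, 2] / [3, 4]
  Insert 4 (step 5): P = [2, 4] / [5, 6] / [7];  Q = [1, 2] / [3, 4] / [5]
  Insert 3 (step 6): P = [2, 3] / [4, 6] / [5] / [7];  Q = [1, 2] / [3, 4] / [5] / [6]
  Insert 1 (step 7): P = [1, 3] / [2, 6] / [4] / [5] / [7];  Q = [1, 2] / [3, 4] / [5] / [6] / [7]
Final shape: (2, 2, 1, 1, 1).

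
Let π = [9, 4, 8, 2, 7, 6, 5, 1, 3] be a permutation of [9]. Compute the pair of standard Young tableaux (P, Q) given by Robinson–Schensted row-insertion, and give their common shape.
P = [1, 3] / [2, 5] / [4, 6] / [7] / [8] / [9];  Q = [1, 3] / [2, 5] / [4, 9] / [6] / [7] / [8];  common shape = (2, 2, 2, 1, 1, 1)

Row-insert the values π_1, π_2, … into P one at a time, bumping the leftmost entry strictly greater than the inserted value down to the next row. The recording tableau Q records, in position (i, j), the step at which that cell was added to P.
  Insert 9 (step 1): P = [9];  Q = [1]
  Insert 4 (step 2): P = [4] / [9];  Q = [1] / [2]
  Insert 8 (step 3): P = [4, 8] / [9];  Q = [1, 3] / [2]
  Insert 2 (step 4): P = [2, 8] / [4] / [9];  Q = [1, 3] / [2] / [4]
  Insert 7 (step 5): P = [2, 7] / [4, 8] / [9];  Q = [1, 3] / [2, 5] / [4]
  Insert 6 (step 6): P = [2, 6] / [4, 7] / [8] / [9];  Q = [1, 3] / [2, 5] / [4] / [6]
  Insert 5 (step 7): P = [2, 5] / [4, 6] / [7] / [8] / [9];  Q = [1, 3] / [2, 5] / [4] / [6] / [7]
  Insert 1 (step 8): P = [1, 5] / [2, 6] / [4] / [7] / [8] / [9];  Q = [1, 3] / [2, 5] / [4] / [6] / [7] / [8]
  Insert 3 (step 9): P = [1, 3] / [2, 5] / [4, 6] / [7] / [8] / [9];  Q = [1, 3] / [2, 5] / [4, 9] / [6] / [7] / [8]
Final shape: (2, 2, 2, 1, 1, 1).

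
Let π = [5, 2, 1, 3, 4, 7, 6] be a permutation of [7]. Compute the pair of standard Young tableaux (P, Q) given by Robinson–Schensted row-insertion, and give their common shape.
P = [1, 3, 4, 6] / [2, 7] / [5];  Q = [1, 4, 5, 6] / [2, 7] / [3];  common shape = (4, 2, 1)

Row-insert the values π_1, π_2, … into P one at a time, bumping the leftmost entry strictly greater than the inserted value down to the next row. The recording tableau Q records, in position (i, j), the step at which that cell was added to P.
  Insert 5 (step 1): P = [5];  Q = [1]
  Insert 2 (step 2): P = [2] / [5];  Q = [1] / [2]
  Insert 1 (step 3): P = [1] / [2] / [5];  Q = [1] / [2] / [3]
  Insert 3 (step 4): P = [1, 3] / [2] / [5];  Q = [1, 4] / [2] / [3]
  Insert 4 (step 5): P = [1, 3, 4] / [2] / [5];  Q = [1, 4, 5] / [2] / [3]
  Insert 7 (step 6): P = [1, 3, 4, 7] / [2] / [5];  Q = [1, 4, 5, 6] / [2] / [3]
  Insert 6 (step 7): P = [1, 3, 4, 6] / [2, 7] / [5];  Q = [1, 4, 5, 6] / [2, 7] / [3]
Final shape: (4, 2, 1).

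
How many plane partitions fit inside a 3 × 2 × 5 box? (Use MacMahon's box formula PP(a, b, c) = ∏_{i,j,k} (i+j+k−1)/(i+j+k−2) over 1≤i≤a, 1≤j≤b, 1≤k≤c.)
PP(3, 2, 5) = 1176

Evaluate the triple product over i = 1..3, j = 1..2, k = 1..5. The factors are (2/1) · (3/2) · (4/3) · (5/4) · (6/5) · (3/2) · (4/3) · (5/4) · … (30 factors total). The numerators and denominators telescope so the product is an integer; carrying out the multiplication exactly gives PP(3, 2, 5) = 1176.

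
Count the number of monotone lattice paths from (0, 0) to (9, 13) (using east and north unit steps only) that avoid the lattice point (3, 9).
Number of paths = 451220

Total paths from (0, 0) to (9, 13): C(22, 9) = 497420. Paths through (3, 9): (paths (0, 0) → (3, 9)) × (paths (3, 9) → (9, 13)) = C(12, 3) · C(10, 6) = 220 · 210 = 46200. Avoidance count = 497420 − 46200 = 451220.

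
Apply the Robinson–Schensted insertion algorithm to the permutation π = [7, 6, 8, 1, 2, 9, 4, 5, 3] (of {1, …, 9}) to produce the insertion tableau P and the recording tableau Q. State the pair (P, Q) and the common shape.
P = [1, 2, 3, 5] / [4, 8, 9] / [6] / [7];  Q = [1, 3, 6, 8] / [2, 5, 7] / [4] / [9];  common shape = (4, 3, 1, 1)

Row-insert the values π_1, π_2, … into P one at a time, bumping the leftmost entry strictly greater than the inserted value down to the next row. The recording tableau Q records, in position (i, j), the step at which that cell was added to P.
  Insert 7 (step 1): P = [7];  Q = [1]
  Insert 6 (step 2): P = [6] / [7];  Q = [1] / [2]
  Insert 8 (step 3): P = [6, 8] / [7];  Q = [1, 3] / [2]
  Insert 1 (step 4): P = [1, 8] / [6] / [7];  Q = [1, 3] / [2] / [4]
  Insert 2 (step 5): P = [1, 2] / [6, 8] / [7];  Q = [1, 3] / [2, 5] / [4]
  Insert 9 (step 6): P = [1, 2, 9] / [6, 8] / [7];  Q = [1, 3, 6] / [2, 5] / [4]
  Insert 4 (step 7): P = [1, 2, 4] / [6, 8, 9] / [7];  Q = [1, 3, 6] / [2, 5, 7] / [4]
  Insert 5 (step 8): P = [1, 2, 4, 5] / [6, 8, 9] / [7];  Q = [1, 3, 6, 8] / [2, 5, 7] / [4]
  Insert 3 (step 9): P = [1, 2, 3, 5] / [4, 8, 9] / [6] / [7];  Q = [1, 3, 6, 8] / [2, 5, 7] / [4] / [9]
Final shape: (4, 3, 1, 1).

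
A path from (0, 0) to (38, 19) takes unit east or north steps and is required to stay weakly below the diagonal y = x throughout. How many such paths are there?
Number of paths = 326658445806000

By the reflection principle (André's argument), the number of monotone paths to (38, 19) with n ≤ m that never go above y = x is C(57, 38) − C(57, 39) = 636983969321700 − 310325523515700 = 326658445806000.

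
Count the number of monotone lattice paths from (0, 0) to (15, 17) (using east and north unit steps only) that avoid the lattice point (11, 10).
Number of paths = 449326440

Total paths from (0, 0) to (15, 17): C(32, 15) = 565722720. Paths through (11, 10): (paths (0, 0) → (11, 10)) × (paths (11, 10) → (15, 17)) = C(21, 11) · C(11, 4) = 352716 · 330 = 116396280. Avoidance count = 565722720 − 116396280 = 449326440.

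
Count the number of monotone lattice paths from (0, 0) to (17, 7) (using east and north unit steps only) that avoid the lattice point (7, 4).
Number of paths = 251724

Total paths from (0, 0) to (17, 7): C(24, 17) = 346104. Paths through (7, 4): (paths (0, 0) → (7, 4)) × (paths (7, 4) → (17, 7)) = C(11, 7) · C(13, 10) = 330 · 286 = 94380. Avoidance count = 346104 − 94380 = 251724.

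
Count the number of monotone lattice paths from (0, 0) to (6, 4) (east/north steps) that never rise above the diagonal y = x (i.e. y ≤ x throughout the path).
Number of paths = 90

By the reflection principle (André's argument), the number of monotone paths to (6, 4) with n ≤ m that never go above y = x is C(10, 6) − C(10, 7) = 210 − 120 = 90.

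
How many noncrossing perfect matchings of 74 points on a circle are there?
C_37 = 45950804324621742364

These noncrossing handshakes are counted by the Catalan number C_n = (1/(n + 1)) · C(2n, n). For n = 37: C_37 = (1/38) · C(74, 37) = 1746130564335626209832/38 = 45950804324621742364.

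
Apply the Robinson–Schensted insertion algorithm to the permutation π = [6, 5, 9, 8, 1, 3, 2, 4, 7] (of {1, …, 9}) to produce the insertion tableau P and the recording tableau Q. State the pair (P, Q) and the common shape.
P = [1, 2, 4, 7] / [3, 8] / [5, 9] / [6];  Q = [1, 3, 8, 9] / [2, 4] / [5, 6] / [7];  common shape = (4, 2, 2, 1)

Row-insert the values π_1, π_2, … into P one at a time, bumping the leftmost entry strictly greater than the inserted value down to the next row. The recording tableau Q records, in position (i, j), the step at which that cell was added to P.
  Insert 6 (step 1): P = [6];  Q = [1]
  Insert 5 (step 2): P = [5] / [6];  Q = [1] / [2]
  Insert 9 (step 3): P = [5, 9] / [6];  Q = [1, 3] / [2]
  Insert 8 (step 4): P = [5, 8] / [6, 9];  Q = [1, 3] / [2, 4]
  Insert 1 (step 5): P = [1, 8] / [5, 9] / [6];  Q = [1, 3] / [2, 4] / [5]
  Insert 3 (step 6): P = [1, 3] / [5, 8] / [6, 9];  Q = [1, 3] / [2, 4] / [5, 6]
  Insert 2 (step 7): P = [1, 2] / [3, 8] / [5, 9] / [6];  Q = [1, 3] / [2, 4] / [5, 6] / [7]
  Insert 4 (step 8): P = [1, 2, 4] / [3, 8] / [5, 9] / [6];  Q = [1, 3, 8] / [2, 4] / [5, 6] / [7]
  Insert 7 (step 9): P = [1, 2, 4, 7] / [3, 8] / [5, 9] / [6];  Q = [1, 3, 8, 9] / [2, 4] / [5, 6] / [7]
Final shape: (4, 2, 2, 1).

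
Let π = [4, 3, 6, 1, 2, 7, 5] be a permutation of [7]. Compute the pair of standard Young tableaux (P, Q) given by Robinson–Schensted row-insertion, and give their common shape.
P = [1, 2, 5] / [3, 6, 7] / [4];  Q = [1, 3, 6] / [2, 5, 7] / [4];  common shape = (3, 3, 1)

Row-insert the values π_1, π_2, … into P one at a time, bumping the leftmost entry strictly greater than the inserted value down to the next row. The recording tableau Q records, in position (i, j), the step at which that cell was added to P.
  Insert 4 (step 1): P = [4];  Q = [1]
  Insert 3 (step 2): P = [3] / [4];  Q = [1] / [2]
  Insert 6 (step 3): P = [3, 6] / [4];  Q = [1, 3] / [2]
  Insert 1 (step 4): P = [1, 6] / [3] / [4];  Q = [1, 3] / [2] / [4]
  Insert 2 (step 5): P = [1, 2] / [3, 6] / [4];  Q = [1, 3] / [2, 5] / [4]
  Insert 7 (step 6): P = [1, 2, 7] / [3, 6] / [4];  Q = [1, 3, 6] / [2, 5] / [4]
  Insert 5 (step 7): P = [1, 2, 5] / [3, 6, 7] / [4];  Q = [1, 3, 6] / [2, 5, 7] / [4]
Final shape: (3, 3, 1).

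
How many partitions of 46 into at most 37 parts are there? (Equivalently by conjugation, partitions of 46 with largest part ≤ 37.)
p(46, parts ≤ 37) = 105491

Use the recurrence p(n, m) = p(n, m−1) + p(n−m, m): either the largest part is < m (count p(n, m−1)) or the largest part is exactly m (remove one copy of m, count p(n−m, m)). With p(0, ·) = 1 this gives p(46, parts ≤ 37) = 105491. (By conjugating Young diagrams, this also counts partitions of 46 into at most 37 parts.)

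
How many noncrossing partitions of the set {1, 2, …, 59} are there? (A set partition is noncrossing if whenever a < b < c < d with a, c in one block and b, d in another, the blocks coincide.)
C_59 = 405944995127576985730643443367112

These noncrossing partitions are counted by the Catalan number C_n = (1/(n + 1)) · C(2n, n). For n = 59: C_59 = (1/60) · C(118, 59) = 24356699707654619143838606602026720/60 = 405944995127576985730643443367112.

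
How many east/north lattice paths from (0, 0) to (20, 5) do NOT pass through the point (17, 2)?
Number of paths = 49710

Total paths from (0, 0) to (20, 5): C(25, 20) = 53130. Paths through (17, 2): (paths (0, 0) → (17, 2)) × (paths (17, 2) → (20, 5)) = C(19, 17) · C(6, 3) = 171 · 20 = 3420. Avoidance count = 53130 − 3420 = 49710.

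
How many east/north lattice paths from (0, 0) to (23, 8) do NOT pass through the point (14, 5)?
Number of paths = 5330565

Total paths from (0, 0) to (23, 8): C(31, 23) = 7888725. Paths through (14, 5): (paths (0, 0) → (14, 5)) × (paths (14, 5) → (23, 8)) = C(19, 14) · C(12, 9) = 11628 · 220 = 2558160. Avoidance count = 7888725 − 2558160 = 5330565.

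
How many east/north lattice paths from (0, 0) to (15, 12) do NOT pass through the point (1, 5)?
Number of paths = 16686180

Total paths from (0, 0) to (15, 12): C(27, 15) = 17383860. Paths through (1, 5): (paths (0, 0) → (1, 5)) × (paths (1, 5) → (15, 12)) = C(6, 1) · C(21, 14) = 6 · 116280 = 697680. Avoidance count = 17383860 − 697680 = 16686180.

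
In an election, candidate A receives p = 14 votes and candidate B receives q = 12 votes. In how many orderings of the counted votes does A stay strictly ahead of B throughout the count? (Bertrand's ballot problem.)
Strict-lead orderings = 742900

Total orderings of the 26 votes with 14 for A: C(26, 14) = 9657700. By the Bertrand ballot formula (Cycle Lemma / reflection principle), the number of orderings in which A is strictly ahead of B throughout is (p − q)/(p + q) · C(p + q, p) = (14 − 12)/(14 + 12) · 9657700 = 742900.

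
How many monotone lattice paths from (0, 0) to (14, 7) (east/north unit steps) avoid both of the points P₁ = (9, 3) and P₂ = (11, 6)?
Number of paths = 47856

Inclusion–exclusion. Total paths: C(21, 14) = 116280. Through P₁: C(12, 9)·C(9, 5) = 27720. Through P₂: C(17, 11)·C(4, 3) = 49504. Since P₁ is strictly southwest of P₂, a monotone path through both must visit P₁ then P₂; paths through both = C(12, 9)·C(5, 2)·C(4, 3) = 8800. Avoid both = 116280 − 27720 − 49504 + 8800 = 47856.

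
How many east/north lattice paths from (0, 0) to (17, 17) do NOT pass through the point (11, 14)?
Number of paths = 1959184620

Total paths from (0, 0) to (17, 17): C(34, 17) = 2333606220. Paths through (11, 14): (paths (0, 0) → (11, 14)) × (paths (11, 14) → (17, 17)) = C(25, 11) · C(9, 6) = 4457400 · 84 = 374421600. Avoidance count = 2333606220 − 374421600 = 1959184620.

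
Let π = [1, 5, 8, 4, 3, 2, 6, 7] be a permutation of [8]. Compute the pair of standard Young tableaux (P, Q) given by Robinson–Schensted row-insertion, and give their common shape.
P = [1, 2, 6, 7] / [3, 8] / [4] / [5];  Q = [1, 2, 3, 8] / [4, 7] / [5] / [6];  common shape = (4, 2, 1, 1)

Row-insert the values π_1, π_2, … into P one at a time, bumping the leftmost entry strictly greater than the inserted value down to the next row. The recording tableau Q records, in position (i, j), the step at which that cell was added to P.
  Insert 1 (step 1): P = [1];  Q = [1]
  Insert 5 (step 2): P = [1, 5];  Q = [1, 2]
  Insert 8 (step 3): P = [1, 5, 8];  Q = [1, 2, 3]
  Insert 4 (step 4): P = [1, 4, 8] / [5];  Q = [1, 2, 3] / [4]
  Insert 3 (step 5): P = [1, 3, 8] / [4] / [5];  Q = [1, 2, 3] / [4] / [5]
  Insert 2 (step 6): P = [1, 2, 8] / [3] / [4] / [5];  Q = [1, 2, 3] / [4] / [5] / [6]
  Insert 6 (step 7): P = [1, 2, 6] / [3, 8] / [4] / [5];  Q = [1, 2, 3] / [4, 7] / [5] / [6]
  Insert 7 (step 8): P = [1, 2, 6, 7] / [3, 8] / [4] / [5];  Q = [1, 2, 3, 8] / [4, 7] / [5] / [6]
Final shape: (4, 2, 1, 1).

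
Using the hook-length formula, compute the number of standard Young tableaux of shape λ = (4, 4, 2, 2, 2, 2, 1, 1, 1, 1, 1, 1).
# SYT of shape (4, 4, 2, 2, 2, 2, 1, 1, 1, 1, 1, 1) = 58198140

Hook-length formula: f^λ = n! / Π hook(c), product over all cells c of the Young diagram. For λ = (4, 4, 2, 2, 2, 2, 1, 1, 1, 1, 1, 1), n = 22 boxes. Hook lengths by row (left-to-right, top-to-bottom): [15, 8, 3, 2]; [14, 7, 2, 1]; [11, 4]; [10, 3]; [9, 2]; [8, 1]; [6]; [5]; [4]; [3]; [2]; [1]. Product of hooks = 19313344512000. So f^λ = 22! / 19313344512000 = 1124000727777607680000 / 19313344512000 = 58198140.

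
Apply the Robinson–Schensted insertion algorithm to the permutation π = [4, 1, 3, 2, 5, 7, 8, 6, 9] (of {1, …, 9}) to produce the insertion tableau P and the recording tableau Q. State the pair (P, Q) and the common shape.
P = [1, 2, 5, 6, 8, 9] / [3, 7] / [4];  Q = [1, 3, 5, 6, 7, 9] / [2, 8] / [4];  common shape = (6, 2, 1)

Row-insert the values π_1, π_2, … into P one at a time, bumping the leftmost entry strictly greater than the inserted value down to the next row. The recording tableau Q records, in position (i, j), the step at which that cell was added to P.
  Insert 4 (step 1): P = [4];  Q = [1]
  Insert 1 (step 2): P = [1] / [4];  Q = [1] / [2]
  Insert 3 (step 3): P = [1, 3] / [4];  Q = [1, 3] / [2]
  Insert 2 (step 4): P = [1, 2] / [3] / [4];  Q = [1, 3] / [2] / [4]
  Insert 5 (step 5): P = [1, 2, 5] / [3] / [4];  Q = [1, 3, 5] / [2] / [4]
  Insert 7 (step 6): P = [1, 2, 5, 7] / [3] / [4];  Q = [1, 3, 5, 6] / [2] / [4]
  Insert 8 (step 7): P = [1, 2, 5, 7, 8] / [3] / [4];  Q = [1, 3, 5, 6, 7] / [2] / [4]
  Insert 6 (step 8): P = [1, 2, 5, 6, 8] / [3, 7] / [4];  Q = [1, 3, 5, 6, 7] / [2, 8] / [4]
  Insert 9 (step 9): P = [1, 2, 5, 6, 8, 9] / [3, 7] / [4];  Q = [1, 3, 5, 6, 7, 9] / [2, 8] / [4]
Final shape: (6, 2, 1).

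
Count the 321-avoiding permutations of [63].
C_63 = 94295850558771979787935384946380125

These 321-avoiding permutations are counted by the Catalan number C_n = (1/(n + 1)) · C(2n, n). For n = 63: C_63 = (1/64) · C(126, 63) = 6034934435761406706427864636568328000/64 = 94295850558771979787935384946380125.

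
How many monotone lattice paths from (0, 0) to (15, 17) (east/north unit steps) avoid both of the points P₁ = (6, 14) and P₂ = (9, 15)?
Number of paths = 524926528

Inclusion–exclusion. Total paths: C(32, 15) = 565722720. Through P₁: C(20, 6)·C(12, 9) = 8527200. Through P₂: C(24, 9)·C(8, 6) = 36610112. Since P₁ is strictly southwest of P₂, a monotone path through both must visit P₁ then P₂; paths through both = C(20, 6)·C(4, 3)·C(8, 6) = 4341120. Avoid both = 565722720 − 8527200 − 36610112 + 4341120 = 524926528.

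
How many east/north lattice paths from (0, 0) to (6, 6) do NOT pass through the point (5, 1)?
Number of paths = 888

Total paths from (0, 0) to (6, 6): C(12, 6) = 924. Paths through (5, 1): (paths (0, 0) → (5, 1)) × (paths (5, 1) → (6, 6)) = C(6, 5) · C(6, 1) = 6 · 6 = 36. Avoidance count = 924 − 36 = 888.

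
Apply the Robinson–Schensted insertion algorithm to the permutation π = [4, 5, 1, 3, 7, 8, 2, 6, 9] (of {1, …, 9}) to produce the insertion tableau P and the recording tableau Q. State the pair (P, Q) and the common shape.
P = [1, 2, 6, 8, 9] / [3, 5, 7] / [4];  Q = [1, 2, 5, 6, 9] / [3, 4, 8] / [7];  common shape = (5, 3, 1)

Row-insert the values π_1, π_2, … into P one at a time, bumping the leftmost entry strictly greater than the inserted value down to the next row. The recording tableau Q records, in position (i, j), the step at which that cell was added to P.
  Insert 4 (step 1): P = [4];  Q = [1]
  Insert 5 (step 2): P = [4, 5];  Q = [1, 2]
  Insert 1 (step 3): P = [1, 5] / [4];  Q = [1, 2] / [3]
  Insert 3 (step 4): P = [1, 3] / [4, 5];  Q = [1, 2] / [3, 4]
  Insert 7 (step 5): P = [1, 3, 7] / [4, 5];  Q = [1, 2, 5] / [3, 4]
  Insert 8 (step 6): P = [1, 3, 7, 8] / [4, 5];  Q = [1, 2, 5, 6] / [3, 4]
  Insert 2 (step 7): P = [1, 2, 7, 8] / [3, 5] / [4];  Q = [1, 2, 5, 6] / [3, 4] / [7]
  Insert 6 (step 8): P = [1, 2, 6, 8] / [3, 5, 7] / [4];  Q = [1, 2, 5, 6] / [3, 4, 8] / [7]
  Insert 9 (step 9): P = [1, 2, 6, 8, 9] / [3, 5, 7] / [4];  Q = [1, 2, 5, 6, 9] / [3, 4, 8] / [7]
Final shape: (5, 3, 1).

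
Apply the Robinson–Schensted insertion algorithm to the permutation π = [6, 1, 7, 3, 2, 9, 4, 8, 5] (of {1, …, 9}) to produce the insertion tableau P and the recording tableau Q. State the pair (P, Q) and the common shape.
P = [1, 2, 4, 5] / [3, 7, 8] / [6, 9];  Q = [1, 3, 6, 8] / [2, 4, 7] / [5, 9];  common shape = (4, 3, 2)

Row-insert the values π_1, π_2, … into P one at a time, bumping the leftmost entry strictly greater than the inserted value down to the next row. The recording tableau Q records, in position (i, j), the step at which that cell was added to P.
  Insert 6 (step 1): P = [6];  Q = [1]
  Insert 1 (step 2): P = [1] / [6];  Q = [1] / [2]
  Insert 7 (step 3): P = [1, 7] / [6];  Q = [1, 3] / [2]
  Insert 3 (step 4): P = [1, 3] / [6, 7];  Q = [1, 3] / [2, 4]
  Insert 2 (step 5): P = [1, 2] / [3, 7] / [6];  Q = [1, 3] / [2, 4] / [5]
  Insert 9 (step 6): P = [1, 2, 9] / [3, 7] / [6];  Q = [1, 3, 6] / [2, 4] / [5]
  Insert 4 (step 7): P = [1, 2, 4] / [3, 7, 9] / [6];  Q = [1, 3, 6] / [2, 4, 7] / [5]
  Insert 8 (step 8): P = [1, 2, 4, 8] / [3, 7, 9] / [6];  Q = [1, 3, 6, 8] / [2, 4, 7] / [5]
  Insert 5 (step 9): P = [1, 2, 4, 5] / [3, 7, 8] / [6, 9];  Q = [1, 3, 6, 8] / [2, 4, 7] / [5, 9]
Final shape: (4, 3, 2).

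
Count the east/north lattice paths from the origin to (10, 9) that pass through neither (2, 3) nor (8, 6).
Number of paths = 40718

Inclusion–exclusion. Total paths: C(19, 10) = 92378. Through P₁: C(5, 2)·C(14, 8) = 30030. Through P₂: C(14, 8)·C(5, 2) = 30030. Since P₁ is strictly southwest of P₂, a monotone path through both must visit P₁ then P₂; paths through both = C(5, 2)·C(9, 6)·C(5, 2) = 8400. Avoid both = 92378 − 30030 − 30030 + 8400 = 40718.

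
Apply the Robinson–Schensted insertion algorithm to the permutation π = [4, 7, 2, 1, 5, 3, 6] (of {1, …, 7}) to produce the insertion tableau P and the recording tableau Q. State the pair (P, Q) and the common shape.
P = [1, 3, 6] / [2, 5] / [4, 7];  Q = [1, 2, 7] / [3, 5] / [4, 6];  common shape = (3, 2, 2)

Row-insert the values π_1, π_2, … into P one at a time, bumping the leftmost entry strictly greater than the inserted value down to the next row. The recording tableau Q records, in position (i, j), the step at which that cell was added to P.
  Insert 4 (step 1): P = [4];  Q = [1]
  Insert 7 (step 2): P = [4, 7];  Q = [1, 2]
  Insert 2 (step 3): P = [2, 7] / [4];  Q = [1, 2] / [3]
  Insert 1 (step 4): P = [1, 7] / [2] / [4];  Q = [1, 2] / [3] / [4]
  Insert 5 (step 5): P = [1, 5] / [2, 7] / [4];  Q = [1, 2] / [3, 5] / [4]
  Insert 3 (step 6): P = [1, 3] / [2, 5] / [4, 7];  Q = [1, 2] / [3, 5] / [4, 6]
  Insert 6 (step 7): P = [1, 3, 6] / [2, 5] / [4, 7];  Q = [1, 2, 7] / [3, 5] / [4, 6]
Final shape: (3, 2, 2).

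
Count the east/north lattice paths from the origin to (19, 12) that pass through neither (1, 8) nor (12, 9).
Number of paths = 105796050

Inclusion–exclusion. Total paths: C(31, 19) = 141120525. Through P₁: C(9, 1)·C(22, 18) = 65835. Through P₂: C(21, 12)·C(10, 7) = 35271600. Since P₁ is strictly southwest of P₂, a monotone path through both must visit P₁ then P₂; paths through both = C(9, 1)·C(12, 11)·C(10, 7) = 12960. Avoid both = 141120525 − 65835 − 35271600 + 12960 = 105796050.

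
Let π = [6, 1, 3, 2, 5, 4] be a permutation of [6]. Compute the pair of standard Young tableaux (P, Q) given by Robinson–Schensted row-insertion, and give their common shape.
P = [1, 2, 4] / [3, 5] / [6];  Q = [1, 3, 5] / [2, 6] / [4];  common shape = (3, 2, 1)

Row-insert the values π_1, π_2, … into P one at a time, bumping the leftmost entry strictly greater than the inserted value down to the next row. The recording tableau Q records, in position (i, j), the step at which that cell was added to P.
  Insert 6 (step 1): P = [6];  Q = [1]
  Insert 1 (step 2): P = [1] / [6];  Q = [1] / [2]
  Insert 3 (step 3): P = [1, 3] / [6];  Q = [1, 3] / [2]
  Insert 2 (step 4): P = [1, 2] / [3] / [6];  Q = [1, 3] / [2] / [4]
  Insert 5 (step 5): P = [1, 2, 5] / [3] / [6];  Q = [1, 3, 5] / [2] / [4]
  Insert 4 (step 6): P = [1, 2, 4] / [3, 5] / [6];  Q = [1, 3, 5] / [2, 6] / [4]
Final shape: (3, 2, 1).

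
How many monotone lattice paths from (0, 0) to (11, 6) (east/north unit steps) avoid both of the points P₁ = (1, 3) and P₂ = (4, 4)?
Number of paths = 9288

Inclusion–exclusion. Total paths: C(17, 11) = 12376. Through P₁: C(4, 1)·C(13, 10) = 1144. Through P₂: C(8, 4)·C(9, 7) = 2520. Since P₁ is strictly southwest of P₂, a monotone path through both must visit P₁ then P₂; paths through both = C(4, 1)·C(4, 3)·C(9, 7) = 576. Avoid both = 12376 − 1144 − 2520 + 576 = 9288.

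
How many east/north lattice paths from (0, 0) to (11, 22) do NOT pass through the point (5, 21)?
Number of paths = 193076260

Total paths from (0, 0) to (11, 22): C(33, 11) = 193536720. Paths through (5, 21): (paths (0, 0) → (5, 21)) × (paths (5, 21) → (11, 22)) = C(26, 5) · C(7, 6) = 65780 · 7 = 460460. Avoidance count = 193536720 − 460460 = 193076260.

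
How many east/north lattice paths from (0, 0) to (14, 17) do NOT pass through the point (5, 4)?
Number of paths = 202507605

Total paths from (0, 0) to (14, 17): C(31, 14) = 265182525. Paths through (5, 4): (paths (0, 0) → (5, 4)) × (paths (5, 4) → (14, 17)) = C(9, 5) · C(22, 9) = 126 · 497420 = 62674920. Avoidance count = 265182525 − 62674920 = 202507605.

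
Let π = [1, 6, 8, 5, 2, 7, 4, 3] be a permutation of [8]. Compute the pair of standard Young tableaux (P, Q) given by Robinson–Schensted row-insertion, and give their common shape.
P = [1, 2, 3] / [4, 7] / [5, 8] / [6];  Q = [1, 2, 3] / [4, 6] / [5, 7] / [8];  common shape = (3, 2, 2, 1)

Row-insert the values π_1, π_2, … into P one at a time, bumping the leftmost entry strictly greater than the inserted value down to the next row. The recording tableau Q records, in position (i, j), the step at which that cell was added to P.
  Insert 1 (step 1): P = [1];  Q = [1]
  Insert 6 (step 2): P = [1, 6];  Q = [1, 2]
  Insert 8 (step 3): P = [1, 6, 8];  Q = [1, 2, 3]
  Insert 5 (step 4): P = [1, 5, 8] / [6];  Q = [1, 2, 3] / [4]
  Insert 2 (step 5): P = [1, 2, 8] / [5] / [6];  Q = [1, 2, 3] / [4] / [5]
  Insert 7 (step 6): P = [1, 2, 7] / [5, 8] / [6];  Q = [1, 2, 3] / [4, 6] / [5]
  Insert 4 (step 7): P = [1, 2, 4] / [5, 7] / [6, 8];  Q = [1, 2, 3] / [4, 6] / [5, 7]
  Insert 3 (step 8): P = [1, 2, 3] / [4, 7] / [5, 8] / [6];  Q = [1, 2, 3] / [4, 6] / [5, 7] / [8]
Final shape: (3, 2, 2, 1).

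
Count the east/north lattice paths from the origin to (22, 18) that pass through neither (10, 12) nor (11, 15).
Number of paths = 99505119792

Inclusion–exclusion. Total paths: C(40, 22) = 113380261800. Through P₁: C(22, 10)·C(18, 12) = 12004336344. Through P₂: C(26, 11)·C(14, 11) = 2812322240. Since P₁ is strictly southwest of P₂, a monotone path through both must visit P₁ then P₂; paths through both = C(22, 10)·C(4, 1)·C(14, 11) = 941516576. Avoid both = 113380261800 − 12004336344 − 2812322240 + 941516576 = 99505119792.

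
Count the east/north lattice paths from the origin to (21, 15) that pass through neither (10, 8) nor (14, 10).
Number of paths = 3141878256

Inclusion–exclusion. Total paths: C(36, 21) = 5567902560. Through P₁: C(18, 10)·C(18, 11) = 1392554592. Through P₂: C(24, 14)·C(12, 7) = 1553314752. Since P₁ is strictly southwest of P₂, a monotone path through both must visit P₁ then P₂; paths through both = C(18, 10)·C(6, 4)·C(12, 7) = 519845040. Avoid both = 5567902560 − 1392554592 − 1553314752 + 519845040 = 3141878256.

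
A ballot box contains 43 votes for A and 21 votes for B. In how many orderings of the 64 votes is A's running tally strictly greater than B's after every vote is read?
Strict-lead orderings = 14130873926790390

Total orderings of the 64 votes with 43 for A: C(64, 43) = 41107996877935680. By the Bertrand ballot formula (Cycle Lemma / reflection principle), the number of orderings in which A is strictly ahead of B throughout is (p − q)/(p + q) · C(p + q, p) = (43 − 21)/(43 + 21) · 41107996877935680 = 14130873926790390.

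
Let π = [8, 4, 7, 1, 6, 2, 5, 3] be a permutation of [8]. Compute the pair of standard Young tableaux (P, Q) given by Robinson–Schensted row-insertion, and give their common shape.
P = [1, 2, 3] / [4, 5] / [6] / [7] / [8];  Q = [1, 3, 7] / [2, 5] / [4] / [6] / [8];  common shape = (3, 2, 1, 1, 1)

Row-insert the values π_1, π_2, … into P one at a time, bumping the leftmost entry strictly greater than the inserted value down to the next row. The recording tableau Q records, in position (i, j), the step at which that cell was added to P.
  Insert 8 (step 1): P = [8];  Q = [1]
  Insert 4 (step 2): P = [4] / [8];  Q = [1] / [2]
  Insert 7 (step 3): P = [4, 7] / [8];  Q = [1, 3] / [2]
  Insert 1 (step 4): P = [1, 7] / [4] / [8];  Q = [1, 3] / [2] / [4]
  Insert 6 (step 5): P = [1, 6] / [4, 7] / [8];  Q = [1, 3] / [2, 5] / [4]
  Insert 2 (step 6): P = [1, 2] / [4, 6] / [7] / [8];  Q = [1, 3] / [2, 5] / [4] / [6]
  Insert 5 (step 7): P = [1, 2, 5] / [4, 6] / [7] / [8];  Q = [1, 3, 7] / [2, 5] / [4] / [6]
  Insert 3 (step 8): P = [1, 2, 3] / [4, 5] / [6] / [7] / [8];  Q = [1, 3, 7] / [2, 5] / [4] / [6] / [8]
Final shape: (3, 2, 1, 1, 1).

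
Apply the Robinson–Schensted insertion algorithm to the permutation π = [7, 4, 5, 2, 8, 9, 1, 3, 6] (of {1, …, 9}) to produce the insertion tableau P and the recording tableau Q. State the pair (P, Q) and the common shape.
P = [1, 3, 6, 9] / [2, 5, 8] / [4] / [7];  Q = [1, 3, 5, 6] / [2, 8, 9] / [4] / [7];  common shape = (4, 3, 1, 1)

Row-insert the values π_1, π_2, … into P one at a time, bumping the leftmost entry strictly greater than the inserted value down to the next row. The recording tableau Q records, in position (i, j), the step at which that cell was added to P.
  Insert 7 (step 1): P = [7];  Q = [1]
  Insert 4 (step 2): P = [4] / [7];  Q = [1] / [2]
  Insert 5 (step 3): P = [4, 5] / [7];  Q = [1, 3] / [2]
  Insert 2 (step 4): P = [2, 5] / [4] / [7];  Q = [1, 3] / [2] / [4]
  Insert 8 (step 5): P = [2, 5, 8] / [4] / [7];  Q = [1, 3, 5] / [2] / [4]
  Insert 9 (step 6): P = [2, 5, 8, 9] / [4] / [7];  Q = [1, 3, 5, 6] / [2] / [4]
  Insert 1 (step 7): P = [1, 5, 8, 9] / [2] / [4] / [7];  Q = [1, 3, 5, 6] / [2] / [4] / [7]
  Insert 3 (step 8): P = [1, 3, 8, 9] / [2, 5] / [4] / [7];  Q = [1, 3, 5, 6] / [2, 8] / [4] / [7]
  Insert 6 (step 9): P = [1, 3, 6, 9] / [2, 5, 8] / [4] / [7];  Q = [1, 3, 5, 6] / [2, 8, 9] / [4] / [7]
Final shape: (4, 3, 1, 1).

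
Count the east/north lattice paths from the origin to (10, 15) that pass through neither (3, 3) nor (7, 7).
Number of paths = 1925720

Inclusion–exclusion. Total paths: C(25, 10) = 3268760. Through P₁: C(6, 3)·C(19, 7) = 1007760. Through P₂: C(14, 7)·C(11, 3) = 566280. Since P₁ is strictly southwest of P₂, a monotone path through both must visit P₁ then P₂; paths through both = C(6, 3)·C(8, 4)·C(11, 3) = 231000. Avoid both = 3268760 − 1007760 − 566280 + 231000 = 1925720.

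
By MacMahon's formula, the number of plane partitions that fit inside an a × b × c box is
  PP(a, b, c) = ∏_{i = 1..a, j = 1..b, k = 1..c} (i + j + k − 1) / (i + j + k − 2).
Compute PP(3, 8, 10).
PP(3, 8, 10) = 1028698128744

Evaluate the triple product over i = 1..3, j = 1..8, k = 1..10. The factors are (2/1) · (3/2) · (4/3) · (5/4) · (6/5) · (7/6) · (8/7) · (9/8) · … (240 factors total). The numerators and denominators telescope so the product is an integer; carrying out the multiplication exactly gives PP(3, 8, 10) = 1028698128744.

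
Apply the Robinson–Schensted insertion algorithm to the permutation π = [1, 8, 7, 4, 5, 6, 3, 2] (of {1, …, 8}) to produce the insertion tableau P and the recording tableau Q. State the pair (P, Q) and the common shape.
P = [1, 2, 5, 6] / [3] / [4] / [7] / [8];  Q = [1, 2, 5, 6] / [3] / [4] / [7] / [8];  common shape = (4, 1, 1, 1, 1)

Row-insert the values π_1, π_2, … into P one at a time, bumping the leftmost entry strictly greater than the inserted value down to the next row. The recording tableau Q records, in position (i, j), the step at which that cell was added to P.
  Insert 1 (step 1): P = [1];  Q = [1]
  Insert 8 (step 2): P = [1, 8];  Q = [1, 2]
  Insert 7 (step 3): P = [1, 7] / [8];  Q = [1, 2] / [3]
  Insert 4 (step 4): P = [1, 4] / [7] / [8];  Q = [1, 2] / [3] / [4]
  Insert 5 (step 5): P = [1, 4, 5] / [7] / [8];  Q = [1, 2, 5] / [3] / [4]
  Insert 6 (step 6): P = [1, 4, 5, 6] / [7] / [8];  Q = [1, 2, 5, 6] / [3] / [4]
  Insert 3 (step 7): P = [1, 3, 5, 6] / [4] / [7] / [8];  Q = [1, 2, 5, 6] / [3] / [4] / [7]
  Insert 2 (step 8): P = [1, 2, 5, 6] / [3] / [4] / [7] / [8];  Q = [1, 2, 5, 6] / [3] / [4] / [7] / [8]
Final shape: (4, 1, 1, 1, 1).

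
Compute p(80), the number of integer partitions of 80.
p(80) = 15796476

Compute p(n) via the recurrence p(n, m) = p(n, m−1) + p(n−m, m), where p(n, m) counts partitions of n with all parts ≤ m and p(n) = p(n, n). The base cases are p(0, m) = 1 and p(n, 0) = 0 for n > 0. Filling the table yields p(80) = 15796476. (Euler's pentagonal recurrence is an alternative.)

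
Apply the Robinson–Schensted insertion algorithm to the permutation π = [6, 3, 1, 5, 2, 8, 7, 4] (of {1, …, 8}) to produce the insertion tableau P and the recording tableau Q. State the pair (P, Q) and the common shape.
P = [1, 2, 4] / [3, 5, 7] / [6, 8];  Q = [1, 4, 6] / [2, 5, 7] / [3, 8];  common shape = (3, 3, 2)

Row-insert the values π_1, π_2, … into P one at a time, bumping the leftmost entry strictly greater than the inserted value down to the next row. The recording tableau Q records, in position (i, j), the step at which that cell was added to P.
  Insert 6 (step 1): P = [6];  Q = [1]
  Insert 3 (step 2): P = [3] / [6];  Q = [1] / [2]
  Insert 1 (step 3): P = [1] / [3] / [6];  Q = [1] / [2] / [3]
  Insert 5 (step 4): P = [1, 5] / [3] / [6];  Q = [1, 4] / [2] / [3]
  Insert 2 (step 5): P = [1, 2] / [3, 5] / [6];  Q = [1, 4] / [2, 5] / [3]
  Insert 8 (step 6): P = [1, 2, 8] / [3, 5] / [6];  Q = [1, 4, 6] / [2, 5] / [3]
  Insert 7 (step 7): P = [1, 2, 7] / [3, 5, 8] / [6];  Q = [1, 4, 6] / [2, 5, 7] / [3]
  Insert 4 (step 8): P = [1, 2, 4] / [3, 5, 7] / [6, 8];  Q = [1, 4, 6] / [2, 5, 7] / [3, 8]
Final shape: (3, 3, 2).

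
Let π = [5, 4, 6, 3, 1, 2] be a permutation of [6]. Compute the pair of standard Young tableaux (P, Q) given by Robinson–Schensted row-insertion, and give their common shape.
P = [1, 2] / [3, 6] / [4] / [5];  Q = [1, 3] / [2, 6] / [4] / [5];  common shape = (2, 2, 1, 1)

Row-insert the values π_1, π_2, … into P one at a time, bumping the leftmost entry strictly greater than the inserted value down to the next row. The recording tableau Q records, in position (i, j), the step at which that cell was added to P.
  Insert 5 (step 1): P = [5];  Q = [1]
  Insert 4 (step 2): P = [4] / [5];  Q = [1] / [2]
  Insert 6 (step 3): P = [4, 6] / [5];  Q = [1, 3] / [2]
  Insert 3 (step 4): P = [3, 6] / [4] / [5];  Q = [1, 3] / [2] / [4]
  Insert 1 (step 5): P = [1, 6] / [3] / [4] / [5];  Q = [1, 3] / [2] / [4] / [5]
  Insert 2 (step 6): P = [1, 2] / [3, 6] / [4] / [5];  Q = [1, 3] / [2, 6] / [4] / [5]
Final shape: (2, 2, 1, 1).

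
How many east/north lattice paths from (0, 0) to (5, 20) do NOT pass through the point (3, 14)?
Number of paths = 34090

Total paths from (0, 0) to (5, 20): C(25, 5) = 53130. Paths through (3, 14): (paths (0, 0) → (3, 14)) × (paths (3, 14) → (5, 20)) = C(17, 3) · C(8, 2) = 680 · 28 = 19040. Avoidance count = 53130 − 19040 = 34090.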